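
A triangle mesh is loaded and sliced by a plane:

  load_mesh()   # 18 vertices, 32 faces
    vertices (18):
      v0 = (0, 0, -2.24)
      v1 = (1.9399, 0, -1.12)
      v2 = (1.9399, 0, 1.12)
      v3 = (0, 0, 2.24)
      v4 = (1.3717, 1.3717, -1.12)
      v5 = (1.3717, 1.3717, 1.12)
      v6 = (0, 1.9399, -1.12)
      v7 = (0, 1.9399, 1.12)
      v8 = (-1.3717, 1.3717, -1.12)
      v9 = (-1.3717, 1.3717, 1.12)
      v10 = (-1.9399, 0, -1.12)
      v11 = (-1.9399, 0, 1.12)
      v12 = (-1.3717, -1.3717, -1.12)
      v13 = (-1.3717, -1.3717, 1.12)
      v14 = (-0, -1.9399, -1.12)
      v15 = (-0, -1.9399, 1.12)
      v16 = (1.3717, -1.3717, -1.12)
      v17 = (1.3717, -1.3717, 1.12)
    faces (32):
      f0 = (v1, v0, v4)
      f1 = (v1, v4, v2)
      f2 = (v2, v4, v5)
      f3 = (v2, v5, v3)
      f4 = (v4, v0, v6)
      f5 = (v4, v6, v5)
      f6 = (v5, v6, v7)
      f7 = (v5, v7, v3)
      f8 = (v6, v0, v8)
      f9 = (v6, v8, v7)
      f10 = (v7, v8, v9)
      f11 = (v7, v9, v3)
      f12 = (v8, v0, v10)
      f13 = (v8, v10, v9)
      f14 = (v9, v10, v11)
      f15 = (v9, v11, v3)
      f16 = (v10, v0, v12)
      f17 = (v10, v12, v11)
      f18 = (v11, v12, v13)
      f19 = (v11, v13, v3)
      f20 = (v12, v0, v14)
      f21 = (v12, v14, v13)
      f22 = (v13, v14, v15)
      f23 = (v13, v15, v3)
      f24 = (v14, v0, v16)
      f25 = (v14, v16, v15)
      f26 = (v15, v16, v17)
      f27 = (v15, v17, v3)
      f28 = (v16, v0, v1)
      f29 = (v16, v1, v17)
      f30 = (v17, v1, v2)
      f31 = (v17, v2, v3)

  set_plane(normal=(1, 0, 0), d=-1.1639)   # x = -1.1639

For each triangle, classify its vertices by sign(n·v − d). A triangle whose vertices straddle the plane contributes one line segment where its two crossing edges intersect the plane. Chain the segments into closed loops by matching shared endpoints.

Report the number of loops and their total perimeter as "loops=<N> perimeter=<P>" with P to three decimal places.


loops=1 perimeter=10.624

Straddling triangles (12 of 32):
  (v6,v0,v8) [++-] → (-1.1639, 1.1639, -1.28967)–(-1.1639, 1.45778, -1.12)  len=0.3393
  (v6,v8,v7) [+-+] → (-1.1639, 1.45778, -1.12)–(-1.1639, 1.45778, -0.78066)  len=0.3393
  (v7,v8,v9) [+--] → (-1.1639, 1.45778, -0.78066)–(-1.1639, 1.45778, 1.12)  len=1.9007
  (v7,v9,v3) [+-+] → (-1.1639, 1.45778, 1.12)–(-1.1639, 1.1639, 1.28967)  len=0.3393
  (v8,v0,v10) [-+-] → (-1.1639, 1.1639, -1.28967)–(-1.1639, 0, -1.56802)  len=1.1967
  (v9,v11,v3) [--+] → (-1.1639, 0, 1.56802)–(-1.1639, 1.1639, 1.28967)  len=1.1967
  (v10,v0,v12) [-+-] → (-1.1639, 0, -1.56802)–(-1.1639, -1.1639, -1.28967)  len=1.1967
  (v11,v13,v3) [--+] → (-1.1639, -1.1639, 1.28967)–(-1.1639, 0, 1.56802)  len=1.1967
  (v12,v0,v14) [-++] → (-1.1639, -1.1639, -1.28967)–(-1.1639, -1.45778, -1.12)  len=0.3393
  (v12,v14,v13) [-+-] → (-1.1639, -1.45778, -1.12)–(-1.1639, -1.45778, 0.78066)  len=1.9007
  (v13,v14,v15) [-++] → (-1.1639, -1.45778, 0.78066)–(-1.1639, -1.45778, 1.12)  len=0.3393
  (v13,v15,v3) [-++] → (-1.1639, -1.45778, 1.12)–(-1.1639, -1.1639, 1.28967)  len=0.3393

Chained into 1 loop(s):
  loop 1: 12 segments, perimeter = 10.6242
Total perimeter = 10.624


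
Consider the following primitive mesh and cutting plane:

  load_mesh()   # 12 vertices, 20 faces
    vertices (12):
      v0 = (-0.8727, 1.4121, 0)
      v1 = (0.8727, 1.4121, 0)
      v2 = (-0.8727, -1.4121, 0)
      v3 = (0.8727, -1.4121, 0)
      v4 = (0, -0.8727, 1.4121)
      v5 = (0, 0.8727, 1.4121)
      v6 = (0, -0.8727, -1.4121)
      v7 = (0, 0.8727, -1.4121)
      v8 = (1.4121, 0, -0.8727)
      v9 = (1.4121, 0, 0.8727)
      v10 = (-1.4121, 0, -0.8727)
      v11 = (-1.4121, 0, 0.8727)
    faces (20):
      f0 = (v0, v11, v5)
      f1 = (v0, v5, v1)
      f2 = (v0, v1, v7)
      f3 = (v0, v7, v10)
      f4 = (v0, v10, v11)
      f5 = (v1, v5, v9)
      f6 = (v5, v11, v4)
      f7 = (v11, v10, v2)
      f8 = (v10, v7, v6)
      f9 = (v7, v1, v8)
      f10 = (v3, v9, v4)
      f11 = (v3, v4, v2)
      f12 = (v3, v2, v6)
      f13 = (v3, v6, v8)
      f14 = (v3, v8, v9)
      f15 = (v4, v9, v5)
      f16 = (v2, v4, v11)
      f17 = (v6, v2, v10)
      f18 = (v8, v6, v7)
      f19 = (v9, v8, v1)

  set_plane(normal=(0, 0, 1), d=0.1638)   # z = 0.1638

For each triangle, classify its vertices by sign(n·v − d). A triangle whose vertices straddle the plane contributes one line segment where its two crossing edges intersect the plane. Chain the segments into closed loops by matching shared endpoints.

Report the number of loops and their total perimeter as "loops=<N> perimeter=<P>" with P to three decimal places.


loops=1 perimeter=9.143

Straddling triangles (10 of 20):
  (v0,v11,v5) [-++] → (-0.973942, 1.14706, 0.1638)–(-0.771469, 1.34953, 0.1638)  len=0.2863
  (v0,v5,v1) [-+-] → (-0.771469, 1.34953, 0.1638)–(0.771469, 1.34953, 0.1638)  len=1.5429
  (v0,v10,v11) [--+] → (-1.4121, 0, 0.1638)–(-0.973942, 1.14706, 0.1638)  len=1.2279
  (v1,v5,v9) [-++] → (0.771469, 1.34953, 0.1638)–(0.973942, 1.14706, 0.1638)  len=0.2863
  (v11,v10,v2) [+--] → (-1.4121, 0, 0.1638)–(-0.973942, -1.14706, 0.1638)  len=1.2279
  (v3,v9,v4) [-++] → (0.973942, -1.14706, 0.1638)–(0.771469, -1.34953, 0.1638)  len=0.2863
  (v3,v4,v2) [-+-] → (0.771469, -1.34953, 0.1638)–(-0.771469, -1.34953, 0.1638)  len=1.5429
  (v3,v8,v9) [--+] → (1.4121, 0, 0.1638)–(0.973942, -1.14706, 0.1638)  len=1.2279
  (v2,v4,v11) [-++] → (-0.771469, -1.34953, 0.1638)–(-0.973942, -1.14706, 0.1638)  len=0.2863
  (v9,v8,v1) [+--] → (1.4121, 0, 0.1638)–(0.973942, 1.14706, 0.1638)  len=1.2279

Chained into 1 loop(s):
  loop 1: 10 segments, perimeter = 9.1428
Total perimeter = 9.143


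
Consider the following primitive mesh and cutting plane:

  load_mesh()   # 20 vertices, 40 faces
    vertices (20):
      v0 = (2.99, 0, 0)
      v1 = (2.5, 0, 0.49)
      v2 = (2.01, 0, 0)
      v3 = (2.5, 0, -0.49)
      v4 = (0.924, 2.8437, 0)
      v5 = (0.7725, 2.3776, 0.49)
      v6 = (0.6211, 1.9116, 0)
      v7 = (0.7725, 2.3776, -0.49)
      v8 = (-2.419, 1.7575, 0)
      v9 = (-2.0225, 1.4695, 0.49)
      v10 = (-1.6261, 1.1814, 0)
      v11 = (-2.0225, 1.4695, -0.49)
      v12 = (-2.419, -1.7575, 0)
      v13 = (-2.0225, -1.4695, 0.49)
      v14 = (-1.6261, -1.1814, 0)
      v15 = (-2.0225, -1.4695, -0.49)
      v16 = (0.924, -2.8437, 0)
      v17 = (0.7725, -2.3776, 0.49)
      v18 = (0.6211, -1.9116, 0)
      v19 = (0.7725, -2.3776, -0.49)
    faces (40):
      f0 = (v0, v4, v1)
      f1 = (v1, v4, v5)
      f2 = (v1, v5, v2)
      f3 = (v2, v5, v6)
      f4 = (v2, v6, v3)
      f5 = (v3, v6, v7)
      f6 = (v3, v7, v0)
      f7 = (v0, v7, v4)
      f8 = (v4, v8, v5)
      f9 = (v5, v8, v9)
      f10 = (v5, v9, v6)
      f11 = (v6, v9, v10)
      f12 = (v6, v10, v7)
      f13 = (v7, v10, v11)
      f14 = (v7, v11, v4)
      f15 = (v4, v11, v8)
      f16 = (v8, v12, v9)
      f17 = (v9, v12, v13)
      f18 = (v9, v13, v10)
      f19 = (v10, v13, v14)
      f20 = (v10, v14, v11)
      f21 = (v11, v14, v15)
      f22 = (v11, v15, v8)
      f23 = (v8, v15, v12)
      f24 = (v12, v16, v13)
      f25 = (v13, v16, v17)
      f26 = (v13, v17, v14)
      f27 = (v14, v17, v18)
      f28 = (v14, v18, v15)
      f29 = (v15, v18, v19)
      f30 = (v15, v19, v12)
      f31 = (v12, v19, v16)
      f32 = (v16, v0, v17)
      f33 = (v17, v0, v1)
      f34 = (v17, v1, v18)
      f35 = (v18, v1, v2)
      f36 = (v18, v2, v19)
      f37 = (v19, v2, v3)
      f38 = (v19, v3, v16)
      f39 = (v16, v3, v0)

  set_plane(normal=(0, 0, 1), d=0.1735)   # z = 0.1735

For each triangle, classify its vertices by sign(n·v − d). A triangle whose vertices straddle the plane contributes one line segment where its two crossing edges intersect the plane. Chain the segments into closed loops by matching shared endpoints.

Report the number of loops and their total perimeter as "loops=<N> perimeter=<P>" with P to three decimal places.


loops=2 perimeter=29.389

Straddling triangles (20 of 40):
  (v0,v4,v1) [--+] → (1.48203, 1.8368, 0.1735)–(2.8165, 0, 0.1735)  len=2.2704
  (v1,v4,v5) [+-+] → (1.48203, 1.8368, 0.1735)–(0.870357, 2.67866, 0.1735)  len=1.0406
  (v1,v5,v2) [++-] → (1.57182, 0.841864, 0.1735)–(2.1835, 0, 0.1735)  len=1.0406
  (v2,v5,v6) [-+-] → (1.57182, 0.841864, 0.1735)–(0.674708, 2.0766, 0.1735)  len=1.5262
  (v4,v8,v5) [--+] → (-1.28895, 1.97707, 0.1735)–(0.870357, 2.67866, 0.1735)  len=2.2704
  (v5,v8,v9) [+-+] → (-1.28895, 1.97707, 0.1735)–(-2.27861, 1.65552, 0.1735)  len=1.0406
  (v5,v9,v6) [++-] → (-0.31495, 1.75506, 0.1735)–(0.674708, 2.0766, 0.1735)  len=1.0406
  (v6,v9,v10) [-+-] → (-0.31495, 1.75506, 0.1735)–(-1.76646, 1.28341, 0.1735)  len=1.5262
  (v8,v12,v9) [--+] → (-2.27861, -0.614879, 0.1735)–(-2.27861, 1.65552, 0.1735)  len=2.2704
  (v9,v12,v13) [+-+] → (-2.27861, -0.614879, 0.1735)–(-2.27861, -1.65552, 0.1735)  len=1.0406
  (v9,v13,v10) [++-] → (-1.76646, 0.242765, 0.1735)–(-1.76646, 1.28341, 0.1735)  len=1.0406
  (v10,v13,v14) [-+-] → (-1.76646, 0.242765, 0.1735)–(-1.76646, -1.28341, 0.1735)  len=1.5262
  (v12,v16,v13) [--+] → (-0.119302, -2.35712, 0.1735)–(-2.27861, -1.65552, 0.1735)  len=2.2704
  (v13,v16,v17) [+-+] → (-0.119302, -2.35712, 0.1735)–(0.870357, -2.67866, 0.1735)  len=1.0406
  (v13,v17,v14) [++-] → (-0.7768, -1.60495, 0.1735)–(-1.76646, -1.28341, 0.1735)  len=1.0406
  (v14,v17,v18) [-+-] → (-0.7768, -1.60495, 0.1735)–(0.674708, -2.0766, 0.1735)  len=1.5262
  (v16,v0,v17) [--+] → (2.20482, -0.841864, 0.1735)–(0.870357, -2.67866, 0.1735)  len=2.2704
  (v17,v0,v1) [+-+] → (2.20482, -0.841864, 0.1735)–(2.8165, 0, 0.1735)  len=1.0406
  (v17,v1,v18) [++-] → (1.28638, -1.23474, 0.1735)–(0.674708, -2.0766, 0.1735)  len=1.0406
  (v18,v1,v2) [-+-] → (1.28638, -1.23474, 0.1735)–(2.1835, 0, 0.1735)  len=1.5262

Chained into 2 loop(s):
  loop 1: 10 segments, perimeter = 16.5551
  loop 2: 10 segments, perimeter = 12.8341
Total perimeter = 29.389


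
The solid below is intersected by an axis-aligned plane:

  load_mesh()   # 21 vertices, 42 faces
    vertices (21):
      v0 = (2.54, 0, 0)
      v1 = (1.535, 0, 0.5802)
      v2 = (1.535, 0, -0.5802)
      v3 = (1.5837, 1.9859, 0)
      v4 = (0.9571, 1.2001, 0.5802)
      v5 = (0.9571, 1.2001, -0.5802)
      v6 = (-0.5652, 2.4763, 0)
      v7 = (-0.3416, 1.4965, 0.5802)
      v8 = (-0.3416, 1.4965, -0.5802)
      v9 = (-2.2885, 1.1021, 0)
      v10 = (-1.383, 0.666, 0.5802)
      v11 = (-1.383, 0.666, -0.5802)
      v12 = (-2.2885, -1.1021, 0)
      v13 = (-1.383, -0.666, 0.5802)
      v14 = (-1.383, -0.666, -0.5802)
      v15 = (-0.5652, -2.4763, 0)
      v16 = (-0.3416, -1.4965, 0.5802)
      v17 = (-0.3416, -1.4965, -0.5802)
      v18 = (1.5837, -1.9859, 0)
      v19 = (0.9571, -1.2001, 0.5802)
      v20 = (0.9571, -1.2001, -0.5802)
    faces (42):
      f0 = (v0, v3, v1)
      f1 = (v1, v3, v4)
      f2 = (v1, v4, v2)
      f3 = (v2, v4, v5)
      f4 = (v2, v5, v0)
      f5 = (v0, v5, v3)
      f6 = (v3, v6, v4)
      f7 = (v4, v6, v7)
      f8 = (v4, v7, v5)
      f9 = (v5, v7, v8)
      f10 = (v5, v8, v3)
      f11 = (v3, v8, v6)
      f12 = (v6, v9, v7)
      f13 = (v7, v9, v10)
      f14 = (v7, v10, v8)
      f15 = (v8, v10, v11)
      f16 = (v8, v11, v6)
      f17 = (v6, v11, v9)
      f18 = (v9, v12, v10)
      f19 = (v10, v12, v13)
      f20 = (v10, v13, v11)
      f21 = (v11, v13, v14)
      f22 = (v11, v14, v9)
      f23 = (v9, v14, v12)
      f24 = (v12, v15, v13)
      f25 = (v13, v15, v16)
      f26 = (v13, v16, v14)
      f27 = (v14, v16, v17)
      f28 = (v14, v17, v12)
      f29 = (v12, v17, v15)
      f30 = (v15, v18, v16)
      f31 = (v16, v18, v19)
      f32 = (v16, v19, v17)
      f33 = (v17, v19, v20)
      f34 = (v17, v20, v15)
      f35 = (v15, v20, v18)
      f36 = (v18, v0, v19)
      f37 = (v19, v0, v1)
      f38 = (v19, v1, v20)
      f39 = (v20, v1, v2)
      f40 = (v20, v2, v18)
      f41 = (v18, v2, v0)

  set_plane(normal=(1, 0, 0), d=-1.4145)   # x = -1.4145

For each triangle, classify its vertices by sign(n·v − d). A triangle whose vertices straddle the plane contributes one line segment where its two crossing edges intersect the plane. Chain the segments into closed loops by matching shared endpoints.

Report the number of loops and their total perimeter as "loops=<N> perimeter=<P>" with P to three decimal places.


Straddling triangles (10 of 42):
  (v6,v9,v7) [+-+] → (-1.4145, 1.79905, 0)–(-1.4145, 1.27915, 0.260463)  len=0.5815
  (v7,v9,v10) [+-+] → (-1.4145, 1.27915, 0.260463)–(-1.4145, 0.681171, 0.560016)  len=0.6688
  (v6,v11,v9) [++-] → (-1.4145, 0.681171, -0.560016)–(-1.4145, 1.79905, 0)  len=1.2503
  (v9,v12,v10) [--+] → (-1.4145, 0.604492, 0.560016)–(-1.4145, 0.681171, 0.560016)  len=0.0767
  (v10,v12,v13) [+-+] → (-1.4145, 0.604492, 0.560016)–(-1.4145, -0.681171, 0.560016)  len=1.2857
  (v11,v14,v9) [++-] → (-1.4145, -0.604492, -0.560016)–(-1.4145, 0.681171, -0.560016)  len=1.2857
  (v9,v14,v12) [-+-] → (-1.4145, -0.604492, -0.560016)–(-1.4145, -0.681171, -0.560016)  len=0.0767
  (v12,v15,v13) [-++] → (-1.4145, -1.79905, 0)–(-1.4145, -0.681171, 0.560016)  len=1.2503
  (v14,v17,v12) [++-] → (-1.4145, -1.27915, -0.260463)–(-1.4145, -0.681171, -0.560016)  len=0.6688
  (v12,v17,v15) [-++] → (-1.4145, -1.27915, -0.260463)–(-1.4145, -1.79905, 0)  len=0.5815

Chained into 1 loop(s):
  loop 1: 10 segments, perimeter = 7.7259
Total perimeter = 7.726

loops=1 perimeter=7.726


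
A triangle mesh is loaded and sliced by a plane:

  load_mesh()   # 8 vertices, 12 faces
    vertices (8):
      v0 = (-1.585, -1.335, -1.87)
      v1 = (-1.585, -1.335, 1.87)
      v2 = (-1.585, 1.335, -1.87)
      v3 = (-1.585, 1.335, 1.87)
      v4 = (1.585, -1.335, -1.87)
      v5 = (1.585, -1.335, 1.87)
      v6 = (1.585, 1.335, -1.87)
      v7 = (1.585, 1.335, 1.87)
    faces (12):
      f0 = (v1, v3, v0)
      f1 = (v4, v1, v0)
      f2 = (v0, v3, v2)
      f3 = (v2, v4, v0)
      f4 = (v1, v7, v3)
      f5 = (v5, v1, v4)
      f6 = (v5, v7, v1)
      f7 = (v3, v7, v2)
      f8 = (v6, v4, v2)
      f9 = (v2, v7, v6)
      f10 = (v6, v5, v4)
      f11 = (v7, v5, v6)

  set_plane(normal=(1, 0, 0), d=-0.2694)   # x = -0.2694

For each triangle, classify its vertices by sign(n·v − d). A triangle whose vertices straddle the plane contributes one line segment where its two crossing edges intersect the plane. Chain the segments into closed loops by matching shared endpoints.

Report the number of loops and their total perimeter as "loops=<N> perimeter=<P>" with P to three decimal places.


loops=1 perimeter=12.820

Straddling triangles (8 of 12):
  (v4,v1,v0) [+--] → (-0.2694, -1.335, 0.317841)–(-0.2694, -1.335, -1.87)  len=2.1878
  (v2,v4,v0) [-+-] → (-0.2694, 0.226908, -1.87)–(-0.2694, -1.335, -1.87)  len=1.5619
  (v1,v7,v3) [-+-] → (-0.2694, -0.226908, 1.87)–(-0.2694, 1.335, 1.87)  len=1.5619
  (v5,v1,v4) [+-+] → (-0.2694, -1.335, 1.87)–(-0.2694, -1.335, 0.317841)  len=1.5522
  (v5,v7,v1) [++-] → (-0.2694, -0.226908, 1.87)–(-0.2694, -1.335, 1.87)  len=1.1081
  (v3,v7,v2) [-+-] → (-0.2694, 1.335, 1.87)–(-0.2694, 1.335, -0.317841)  len=2.1878
  (v6,v4,v2) [++-] → (-0.2694, 0.226908, -1.87)–(-0.2694, 1.335, -1.87)  len=1.1081
  (v2,v7,v6) [-++] → (-0.2694, 1.335, -0.317841)–(-0.2694, 1.335, -1.87)  len=1.5522

Chained into 1 loop(s):
  loop 1: 8 segments, perimeter = 12.8200
Total perimeter = 12.820


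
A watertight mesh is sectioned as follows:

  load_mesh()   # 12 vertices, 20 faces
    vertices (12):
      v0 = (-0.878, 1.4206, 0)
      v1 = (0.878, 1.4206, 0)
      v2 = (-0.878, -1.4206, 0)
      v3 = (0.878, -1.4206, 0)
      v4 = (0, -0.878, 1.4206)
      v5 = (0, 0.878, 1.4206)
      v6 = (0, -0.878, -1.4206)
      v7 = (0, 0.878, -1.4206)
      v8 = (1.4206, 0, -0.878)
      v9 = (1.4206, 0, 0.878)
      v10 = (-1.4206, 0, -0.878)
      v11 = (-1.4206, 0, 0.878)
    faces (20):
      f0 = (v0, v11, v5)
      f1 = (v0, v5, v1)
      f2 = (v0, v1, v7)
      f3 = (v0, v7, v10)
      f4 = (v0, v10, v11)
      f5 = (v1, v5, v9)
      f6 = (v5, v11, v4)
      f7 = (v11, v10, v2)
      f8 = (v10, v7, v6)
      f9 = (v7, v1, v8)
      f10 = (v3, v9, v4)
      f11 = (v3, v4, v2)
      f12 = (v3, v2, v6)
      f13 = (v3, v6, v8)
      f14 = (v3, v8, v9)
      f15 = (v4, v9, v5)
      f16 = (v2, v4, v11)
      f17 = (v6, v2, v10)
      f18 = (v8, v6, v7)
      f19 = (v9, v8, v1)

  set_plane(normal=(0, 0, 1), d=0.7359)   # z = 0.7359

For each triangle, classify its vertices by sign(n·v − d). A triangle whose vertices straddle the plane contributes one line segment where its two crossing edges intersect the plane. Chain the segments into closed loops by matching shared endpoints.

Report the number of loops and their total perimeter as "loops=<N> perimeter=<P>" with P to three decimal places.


Straddling triangles (10 of 20):
  (v0,v11,v5) [-++] → (-1.33278, 0.229917, 0.7359)–(-0.423178, 1.13952, 0.7359)  len=1.2864
  (v0,v5,v1) [-+-] → (-0.423178, 1.13952, 0.7359)–(0.423178, 1.13952, 0.7359)  len=0.8464
  (v0,v10,v11) [--+] → (-1.4206, 0, 0.7359)–(-1.33278, 0.229917, 0.7359)  len=0.2461
  (v1,v5,v9) [-++] → (0.423178, 1.13952, 0.7359)–(1.33278, 0.229917, 0.7359)  len=1.2864
  (v11,v10,v2) [+--] → (-1.4206, 0, 0.7359)–(-1.33278, -0.229917, 0.7359)  len=0.2461
  (v3,v9,v4) [-++] → (1.33278, -0.229917, 0.7359)–(0.423178, -1.13952, 0.7359)  len=1.2864
  (v3,v4,v2) [-+-] → (0.423178, -1.13952, 0.7359)–(-0.423178, -1.13952, 0.7359)  len=0.8464
  (v3,v8,v9) [--+] → (1.4206, 0, 0.7359)–(1.33278, -0.229917, 0.7359)  len=0.2461
  (v2,v4,v11) [-++] → (-0.423178, -1.13952, 0.7359)–(-1.33278, -0.229917, 0.7359)  len=1.2864
  (v9,v8,v1) [+--] → (1.4206, 0, 0.7359)–(1.33278, 0.229917, 0.7359)  len=0.2461

Chained into 1 loop(s):
  loop 1: 10 segments, perimeter = 7.8227
Total perimeter = 7.823

loops=1 perimeter=7.823


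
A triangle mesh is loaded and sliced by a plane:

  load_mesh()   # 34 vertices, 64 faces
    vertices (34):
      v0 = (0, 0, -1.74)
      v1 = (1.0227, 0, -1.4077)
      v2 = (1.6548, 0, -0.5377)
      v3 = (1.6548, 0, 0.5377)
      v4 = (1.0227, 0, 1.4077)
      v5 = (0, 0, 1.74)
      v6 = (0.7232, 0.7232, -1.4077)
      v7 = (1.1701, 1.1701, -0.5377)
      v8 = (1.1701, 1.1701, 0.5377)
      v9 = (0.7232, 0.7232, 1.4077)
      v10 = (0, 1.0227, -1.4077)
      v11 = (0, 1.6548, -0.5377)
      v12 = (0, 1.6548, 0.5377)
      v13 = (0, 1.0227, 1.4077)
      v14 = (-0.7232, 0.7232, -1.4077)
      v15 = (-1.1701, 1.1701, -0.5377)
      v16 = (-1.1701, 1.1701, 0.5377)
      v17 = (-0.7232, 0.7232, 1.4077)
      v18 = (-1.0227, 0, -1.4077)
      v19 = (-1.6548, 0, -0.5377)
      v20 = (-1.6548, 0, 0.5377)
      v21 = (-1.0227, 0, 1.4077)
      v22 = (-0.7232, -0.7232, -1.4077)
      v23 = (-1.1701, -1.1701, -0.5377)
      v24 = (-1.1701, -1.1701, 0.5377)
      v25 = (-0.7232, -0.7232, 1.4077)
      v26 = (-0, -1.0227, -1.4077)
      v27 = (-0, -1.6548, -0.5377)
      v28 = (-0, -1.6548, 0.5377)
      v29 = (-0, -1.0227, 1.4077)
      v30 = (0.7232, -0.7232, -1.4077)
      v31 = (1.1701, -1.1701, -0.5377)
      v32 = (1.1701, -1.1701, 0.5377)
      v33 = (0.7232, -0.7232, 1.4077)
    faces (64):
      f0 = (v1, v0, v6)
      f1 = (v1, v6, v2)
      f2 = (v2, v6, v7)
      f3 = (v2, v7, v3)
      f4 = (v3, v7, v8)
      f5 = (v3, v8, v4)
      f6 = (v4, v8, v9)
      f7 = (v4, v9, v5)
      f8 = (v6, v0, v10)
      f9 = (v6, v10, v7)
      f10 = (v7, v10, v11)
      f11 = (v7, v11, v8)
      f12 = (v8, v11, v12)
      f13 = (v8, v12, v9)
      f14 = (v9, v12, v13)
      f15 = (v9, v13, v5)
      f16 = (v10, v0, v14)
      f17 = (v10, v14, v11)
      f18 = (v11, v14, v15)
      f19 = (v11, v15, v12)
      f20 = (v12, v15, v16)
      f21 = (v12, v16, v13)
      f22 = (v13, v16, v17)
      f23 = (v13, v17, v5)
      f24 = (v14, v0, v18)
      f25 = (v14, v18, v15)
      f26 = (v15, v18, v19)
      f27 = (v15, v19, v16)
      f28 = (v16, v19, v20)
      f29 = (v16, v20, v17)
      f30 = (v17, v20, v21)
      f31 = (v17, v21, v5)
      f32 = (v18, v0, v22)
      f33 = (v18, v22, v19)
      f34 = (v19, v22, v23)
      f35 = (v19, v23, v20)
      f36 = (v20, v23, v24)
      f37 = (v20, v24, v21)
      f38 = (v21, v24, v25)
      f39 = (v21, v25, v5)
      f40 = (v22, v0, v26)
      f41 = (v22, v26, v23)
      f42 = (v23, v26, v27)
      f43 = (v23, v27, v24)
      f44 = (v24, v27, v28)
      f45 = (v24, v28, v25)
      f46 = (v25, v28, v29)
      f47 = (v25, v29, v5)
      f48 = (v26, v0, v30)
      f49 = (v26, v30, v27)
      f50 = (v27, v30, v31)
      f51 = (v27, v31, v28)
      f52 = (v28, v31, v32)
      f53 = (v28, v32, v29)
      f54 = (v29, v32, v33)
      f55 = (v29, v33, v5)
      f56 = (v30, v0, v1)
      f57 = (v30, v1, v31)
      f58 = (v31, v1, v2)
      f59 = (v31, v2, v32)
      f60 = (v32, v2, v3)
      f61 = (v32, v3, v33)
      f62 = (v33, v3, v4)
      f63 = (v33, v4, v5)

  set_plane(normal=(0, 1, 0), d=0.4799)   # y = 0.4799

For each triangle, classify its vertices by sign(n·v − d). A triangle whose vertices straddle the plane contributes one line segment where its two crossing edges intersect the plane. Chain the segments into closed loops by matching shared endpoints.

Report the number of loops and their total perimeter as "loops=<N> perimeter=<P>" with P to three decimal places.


loops=1 perimeter=9.836

Straddling triangles (20 of 64):
  (v1,v0,v6) [--+] → (0.4799, 0.4799, -1.51949)–(0.823958, 0.4799, -1.4077)  len=0.3618
  (v1,v6,v2) [-+-] → (0.823958, 0.4799, -1.4077)–(1.03661, 0.4799, -1.11501)  len=0.3618
  (v2,v6,v7) [-++] → (1.03661, 0.4799, -1.11501)–(1.45601, 0.4799, -0.5377)  len=0.7136
  (v2,v7,v3) [-+-] → (1.45601, 0.4799, -0.5377)–(1.45601, 0.4799, 0.0966399)  len=0.6343
  (v3,v7,v8) [-++] → (1.45601, 0.4799, 0.0966399)–(1.45601, 0.4799, 0.5377)  len=0.4411
  (v3,v8,v4) [-+-] → (1.45601, 0.4799, 0.5377)–(1.08315, 0.4799, 1.05088)  len=0.6343
  (v4,v8,v9) [-++] → (1.08315, 0.4799, 1.05088)–(0.823958, 0.4799, 1.4077)  len=0.4410
  (v4,v9,v5) [-+-] → (0.823958, 0.4799, 1.4077)–(0.4799, 0.4799, 1.51949)  len=0.3618
  (v6,v0,v10) [+-+] → (0.4799, 0.4799, -1.51949)–(0, 0.4799, -1.58407)  len=0.4842
  (v9,v13,v5) [++-] → (0, 0.4799, 1.58407)–(0.4799, 0.4799, 1.51949)  len=0.4842
  (v10,v0,v14) [+-+] → (0, 0.4799, -1.58407)–(-0.4799, 0.4799, -1.51949)  len=0.4842
  (v13,v17,v5) [++-] → (-0.4799, 0.4799, 1.51949)–(0, 0.4799, 1.58407)  len=0.4842
  (v14,v0,v18) [+--] → (-0.4799, 0.4799, -1.51949)–(-0.823958, 0.4799, -1.4077)  len=0.3618
  (v14,v18,v15) [+-+] → (-0.823958, 0.4799, -1.4077)–(-1.08315, 0.4799, -1.05088)  len=0.4410
  (v15,v18,v19) [+--] → (-1.08315, 0.4799, -1.05088)–(-1.45601, 0.4799, -0.5377)  len=0.6343
  (v15,v19,v16) [+-+] → (-1.45601, 0.4799, -0.5377)–(-1.45601, 0.4799, -0.0966399)  len=0.4411
  (v16,v19,v20) [+--] → (-1.45601, 0.4799, -0.0966399)–(-1.45601, 0.4799, 0.5377)  len=0.6343
  (v16,v20,v17) [+-+] → (-1.45601, 0.4799, 0.5377)–(-1.03661, 0.4799, 1.11501)  len=0.7136
  (v17,v20,v21) [+--] → (-1.03661, 0.4799, 1.11501)–(-0.823958, 0.4799, 1.4077)  len=0.3618
  (v17,v21,v5) [+--] → (-0.823958, 0.4799, 1.4077)–(-0.4799, 0.4799, 1.51949)  len=0.3618

Chained into 1 loop(s):
  loop 1: 20 segments, perimeter = 9.8362
Total perimeter = 9.836


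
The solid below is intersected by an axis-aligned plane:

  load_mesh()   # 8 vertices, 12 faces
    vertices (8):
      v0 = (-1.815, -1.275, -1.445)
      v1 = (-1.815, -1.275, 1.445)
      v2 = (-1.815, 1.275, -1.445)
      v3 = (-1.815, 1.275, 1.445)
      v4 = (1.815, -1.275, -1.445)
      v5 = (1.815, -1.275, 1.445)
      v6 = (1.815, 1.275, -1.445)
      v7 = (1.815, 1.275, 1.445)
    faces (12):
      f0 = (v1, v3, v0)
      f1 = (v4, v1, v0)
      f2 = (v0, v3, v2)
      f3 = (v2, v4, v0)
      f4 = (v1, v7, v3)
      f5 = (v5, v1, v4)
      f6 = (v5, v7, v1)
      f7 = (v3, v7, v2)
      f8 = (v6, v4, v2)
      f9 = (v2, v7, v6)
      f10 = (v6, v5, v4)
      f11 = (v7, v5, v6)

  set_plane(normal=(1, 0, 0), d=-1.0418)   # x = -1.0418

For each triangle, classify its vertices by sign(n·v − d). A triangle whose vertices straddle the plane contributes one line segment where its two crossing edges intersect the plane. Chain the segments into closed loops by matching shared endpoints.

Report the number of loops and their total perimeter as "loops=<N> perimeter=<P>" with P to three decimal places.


loops=1 perimeter=10.880

Straddling triangles (8 of 12):
  (v4,v1,v0) [+--] → (-1.0418, -1.275, 0.829422)–(-1.0418, -1.275, -1.445)  len=2.2744
  (v2,v4,v0) [-+-] → (-1.0418, 0.731843, -1.445)–(-1.0418, -1.275, -1.445)  len=2.0068
  (v1,v7,v3) [-+-] → (-1.0418, -0.731843, 1.445)–(-1.0418, 1.275, 1.445)  len=2.0068
  (v5,v1,v4) [+-+] → (-1.0418, -1.275, 1.445)–(-1.0418, -1.275, 0.829422)  len=0.6156
  (v5,v7,v1) [++-] → (-1.0418, -0.731843, 1.445)–(-1.0418, -1.275, 1.445)  len=0.5432
  (v3,v7,v2) [-+-] → (-1.0418, 1.275, 1.445)–(-1.0418, 1.275, -0.829422)  len=2.2744
  (v6,v4,v2) [++-] → (-1.0418, 0.731843, -1.445)–(-1.0418, 1.275, -1.445)  len=0.5432
  (v2,v7,v6) [-++] → (-1.0418, 1.275, -0.829422)–(-1.0418, 1.275, -1.445)  len=0.6156

Chained into 1 loop(s):
  loop 1: 8 segments, perimeter = 10.8800
Total perimeter = 10.880


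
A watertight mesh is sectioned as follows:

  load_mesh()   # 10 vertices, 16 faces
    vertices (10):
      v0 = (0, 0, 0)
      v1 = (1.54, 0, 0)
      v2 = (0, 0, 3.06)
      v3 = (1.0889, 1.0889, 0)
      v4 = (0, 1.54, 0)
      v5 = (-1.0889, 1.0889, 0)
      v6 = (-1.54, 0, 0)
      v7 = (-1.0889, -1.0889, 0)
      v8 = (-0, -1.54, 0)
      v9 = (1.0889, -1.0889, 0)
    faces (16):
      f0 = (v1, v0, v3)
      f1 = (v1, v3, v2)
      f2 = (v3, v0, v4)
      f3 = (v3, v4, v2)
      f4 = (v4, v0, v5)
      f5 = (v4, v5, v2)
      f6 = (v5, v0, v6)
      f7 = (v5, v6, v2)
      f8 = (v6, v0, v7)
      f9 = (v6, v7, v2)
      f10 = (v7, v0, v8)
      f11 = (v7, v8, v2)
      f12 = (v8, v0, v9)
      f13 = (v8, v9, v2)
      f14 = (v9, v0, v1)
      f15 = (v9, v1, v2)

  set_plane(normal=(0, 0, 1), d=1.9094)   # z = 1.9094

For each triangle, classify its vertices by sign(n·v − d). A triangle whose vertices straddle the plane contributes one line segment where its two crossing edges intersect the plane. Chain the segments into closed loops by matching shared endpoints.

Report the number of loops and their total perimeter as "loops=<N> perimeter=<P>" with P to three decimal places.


Straddling triangles (8 of 16):
  (v1,v3,v2) [--+] → (0.409441, 0.409441, 1.9094)–(0.57906, 0, 1.9094)  len=0.4432
  (v3,v4,v2) [--+] → (0, 0.57906, 1.9094)–(0.409441, 0.409441, 1.9094)  len=0.4432
  (v4,v5,v2) [--+] → (-0.409441, 0.409441, 1.9094)–(0, 0.57906, 1.9094)  len=0.4432
  (v5,v6,v2) [--+] → (-0.57906, 0, 1.9094)–(-0.409441, 0.409441, 1.9094)  len=0.4432
  (v6,v7,v2) [--+] → (-0.409441, -0.409441, 1.9094)–(-0.57906, 0, 1.9094)  len=0.4432
  (v7,v8,v2) [--+] → (0, -0.57906, 1.9094)–(-0.409441, -0.409441, 1.9094)  len=0.4432
  (v8,v9,v2) [--+] → (0.409441, -0.409441, 1.9094)–(0, -0.57906, 1.9094)  len=0.4432
  (v9,v1,v2) [--+] → (0.57906, 0, 1.9094)–(0.409441, -0.409441, 1.9094)  len=0.4432

Chained into 1 loop(s):
  loop 1: 8 segments, perimeter = 3.5455
Total perimeter = 3.545

loops=1 perimeter=3.545


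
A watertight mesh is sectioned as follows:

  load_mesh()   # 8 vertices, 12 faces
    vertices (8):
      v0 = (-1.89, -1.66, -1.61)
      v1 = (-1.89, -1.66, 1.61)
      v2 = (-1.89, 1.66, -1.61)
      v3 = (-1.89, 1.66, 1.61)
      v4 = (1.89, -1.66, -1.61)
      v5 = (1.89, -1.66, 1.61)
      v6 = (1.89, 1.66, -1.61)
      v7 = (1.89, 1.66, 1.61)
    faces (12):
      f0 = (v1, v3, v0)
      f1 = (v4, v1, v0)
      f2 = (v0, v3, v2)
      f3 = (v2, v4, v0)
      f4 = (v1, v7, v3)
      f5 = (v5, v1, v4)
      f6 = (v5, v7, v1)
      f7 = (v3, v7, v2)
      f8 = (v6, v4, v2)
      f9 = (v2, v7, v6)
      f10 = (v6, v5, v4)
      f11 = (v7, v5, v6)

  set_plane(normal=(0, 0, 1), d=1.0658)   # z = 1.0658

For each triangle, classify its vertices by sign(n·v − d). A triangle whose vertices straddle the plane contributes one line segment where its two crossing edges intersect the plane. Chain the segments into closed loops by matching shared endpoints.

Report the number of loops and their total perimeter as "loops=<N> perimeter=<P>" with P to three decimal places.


loops=1 perimeter=14.200

Straddling triangles (8 of 12):
  (v1,v3,v0) [++-] → (-1.89, 1.0989, 1.0658)–(-1.89, -1.66, 1.0658)  len=2.7589
  (v4,v1,v0) [-+-] → (-1.25116, -1.66, 1.0658)–(-1.89, -1.66, 1.0658)  len=0.6388
  (v0,v3,v2) [-+-] → (-1.89, 1.0989, 1.0658)–(-1.89, 1.66, 1.0658)  len=0.5611
  (v5,v1,v4) [++-] → (-1.25116, -1.66, 1.0658)–(1.89, -1.66, 1.0658)  len=3.1412
  (v3,v7,v2) [++-] → (1.25116, 1.66, 1.0658)–(-1.89, 1.66, 1.0658)  len=3.1412
  (v2,v7,v6) [-+-] → (1.25116, 1.66, 1.0658)–(1.89, 1.66, 1.0658)  len=0.6388
  (v6,v5,v4) [-+-] → (1.89, -1.0989, 1.0658)–(1.89, -1.66, 1.0658)  len=0.5611
  (v7,v5,v6) [++-] → (1.89, -1.0989, 1.0658)–(1.89, 1.66, 1.0658)  len=2.7589

Chained into 1 loop(s):
  loop 1: 8 segments, perimeter = 14.2000
Total perimeter = 14.200


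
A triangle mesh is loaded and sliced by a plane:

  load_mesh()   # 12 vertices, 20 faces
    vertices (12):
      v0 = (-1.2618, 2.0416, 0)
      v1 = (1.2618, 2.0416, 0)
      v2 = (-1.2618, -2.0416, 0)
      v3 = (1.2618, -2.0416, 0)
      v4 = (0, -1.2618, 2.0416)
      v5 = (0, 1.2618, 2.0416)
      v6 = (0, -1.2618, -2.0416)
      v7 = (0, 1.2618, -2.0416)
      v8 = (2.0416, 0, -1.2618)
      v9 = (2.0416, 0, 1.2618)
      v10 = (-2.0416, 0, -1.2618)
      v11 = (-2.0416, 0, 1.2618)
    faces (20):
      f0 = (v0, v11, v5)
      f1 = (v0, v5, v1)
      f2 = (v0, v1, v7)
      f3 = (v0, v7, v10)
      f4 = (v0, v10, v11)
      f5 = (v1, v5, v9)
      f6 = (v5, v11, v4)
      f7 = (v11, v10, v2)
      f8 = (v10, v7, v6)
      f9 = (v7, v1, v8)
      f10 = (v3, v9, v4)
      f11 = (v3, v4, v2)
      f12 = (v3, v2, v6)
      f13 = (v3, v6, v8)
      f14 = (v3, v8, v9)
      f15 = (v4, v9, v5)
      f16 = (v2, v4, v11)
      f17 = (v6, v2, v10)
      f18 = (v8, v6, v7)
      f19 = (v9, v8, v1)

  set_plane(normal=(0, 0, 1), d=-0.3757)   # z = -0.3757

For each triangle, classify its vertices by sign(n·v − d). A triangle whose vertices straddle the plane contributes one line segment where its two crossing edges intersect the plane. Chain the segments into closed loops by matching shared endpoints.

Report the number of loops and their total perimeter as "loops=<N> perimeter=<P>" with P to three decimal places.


Straddling triangles (10 of 20):
  (v0,v1,v7) [++-] → (1.0296, 1.8981, -0.3757)–(-1.0296, 1.8981, -0.3757)  len=2.0592
  (v0,v7,v10) [+--] → (-1.0296, 1.8981, -0.3757)–(-1.49398, 1.43372, -0.3757)  len=0.6567
  (v0,v10,v11) [+-+] → (-1.49398, 1.43372, -0.3757)–(-2.0416, 0, -0.3757)  len=1.5347
  (v11,v10,v2) [+-+] → (-2.0416, 0, -0.3757)–(-1.49398, -1.43372, -0.3757)  len=1.5347
  (v7,v1,v8) [-+-] → (1.0296, 1.8981, -0.3757)–(1.49398, 1.43372, -0.3757)  len=0.6567
  (v3,v2,v6) [++-] → (-1.0296, -1.8981, -0.3757)–(1.0296, -1.8981, -0.3757)  len=2.0592
  (v3,v6,v8) [+--] → (1.0296, -1.8981, -0.3757)–(1.49398, -1.43372, -0.3757)  len=0.6567
  (v3,v8,v9) [+-+] → (1.49398, -1.43372, -0.3757)–(2.0416, 0, -0.3757)  len=1.5347
  (v6,v2,v10) [-+-] → (-1.0296, -1.8981, -0.3757)–(-1.49398, -1.43372, -0.3757)  len=0.6567
  (v9,v8,v1) [+-+] → (2.0416, 0, -0.3757)–(1.49398, 1.43372, -0.3757)  len=1.5347

Chained into 1 loop(s):
  loop 1: 10 segments, perimeter = 12.8843
Total perimeter = 12.884

loops=1 perimeter=12.884


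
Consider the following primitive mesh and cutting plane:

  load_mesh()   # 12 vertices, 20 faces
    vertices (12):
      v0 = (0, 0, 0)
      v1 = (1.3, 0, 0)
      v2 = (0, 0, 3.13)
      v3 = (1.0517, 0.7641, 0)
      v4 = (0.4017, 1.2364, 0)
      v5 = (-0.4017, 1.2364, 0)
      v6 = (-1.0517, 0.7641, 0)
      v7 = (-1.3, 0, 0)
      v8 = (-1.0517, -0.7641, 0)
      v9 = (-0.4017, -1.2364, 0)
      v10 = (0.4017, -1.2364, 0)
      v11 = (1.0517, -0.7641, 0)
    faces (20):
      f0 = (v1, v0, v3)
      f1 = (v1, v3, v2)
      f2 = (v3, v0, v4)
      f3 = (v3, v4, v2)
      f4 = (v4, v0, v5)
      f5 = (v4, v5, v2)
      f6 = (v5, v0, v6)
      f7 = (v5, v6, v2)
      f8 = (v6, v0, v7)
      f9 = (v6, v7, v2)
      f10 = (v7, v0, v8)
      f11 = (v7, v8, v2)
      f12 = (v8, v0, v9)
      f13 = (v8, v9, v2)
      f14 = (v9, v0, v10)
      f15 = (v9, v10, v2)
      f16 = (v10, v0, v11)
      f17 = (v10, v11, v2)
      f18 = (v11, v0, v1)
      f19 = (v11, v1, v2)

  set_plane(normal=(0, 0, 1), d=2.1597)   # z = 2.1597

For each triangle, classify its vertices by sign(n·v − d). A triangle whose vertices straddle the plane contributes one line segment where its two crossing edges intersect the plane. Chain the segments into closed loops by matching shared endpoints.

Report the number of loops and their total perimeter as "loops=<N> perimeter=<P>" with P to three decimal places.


loops=1 perimeter=2.491

Straddling triangles (10 of 20):
  (v1,v3,v2) [--+] → (0.326027, 0.236871, 2.1597)–(0.403, 0, 2.1597)  len=0.2491
  (v3,v4,v2) [--+] → (0.124527, 0.383284, 2.1597)–(0.326027, 0.236871, 2.1597)  len=0.2491
  (v4,v5,v2) [--+] → (-0.124527, 0.383284, 2.1597)–(0.124527, 0.383284, 2.1597)  len=0.2491
  (v5,v6,v2) [--+] → (-0.326027, 0.236871, 2.1597)–(-0.124527, 0.383284, 2.1597)  len=0.2491
  (v6,v7,v2) [--+] → (-0.403, 0, 2.1597)–(-0.326027, 0.236871, 2.1597)  len=0.2491
  (v7,v8,v2) [--+] → (-0.326027, -0.236871, 2.1597)–(-0.403, 0, 2.1597)  len=0.2491
  (v8,v9,v2) [--+] → (-0.124527, -0.383284, 2.1597)–(-0.326027, -0.236871, 2.1597)  len=0.2491
  (v9,v10,v2) [--+] → (0.124527, -0.383284, 2.1597)–(-0.124527, -0.383284, 2.1597)  len=0.2491
  (v10,v11,v2) [--+] → (0.326027, -0.236871, 2.1597)–(0.124527, -0.383284, 2.1597)  len=0.2491
  (v11,v1,v2) [--+] → (0.403, 0, 2.1597)–(0.326027, -0.236871, 2.1597)  len=0.2491

Chained into 1 loop(s):
  loop 1: 10 segments, perimeter = 2.4907
Total perimeter = 2.491


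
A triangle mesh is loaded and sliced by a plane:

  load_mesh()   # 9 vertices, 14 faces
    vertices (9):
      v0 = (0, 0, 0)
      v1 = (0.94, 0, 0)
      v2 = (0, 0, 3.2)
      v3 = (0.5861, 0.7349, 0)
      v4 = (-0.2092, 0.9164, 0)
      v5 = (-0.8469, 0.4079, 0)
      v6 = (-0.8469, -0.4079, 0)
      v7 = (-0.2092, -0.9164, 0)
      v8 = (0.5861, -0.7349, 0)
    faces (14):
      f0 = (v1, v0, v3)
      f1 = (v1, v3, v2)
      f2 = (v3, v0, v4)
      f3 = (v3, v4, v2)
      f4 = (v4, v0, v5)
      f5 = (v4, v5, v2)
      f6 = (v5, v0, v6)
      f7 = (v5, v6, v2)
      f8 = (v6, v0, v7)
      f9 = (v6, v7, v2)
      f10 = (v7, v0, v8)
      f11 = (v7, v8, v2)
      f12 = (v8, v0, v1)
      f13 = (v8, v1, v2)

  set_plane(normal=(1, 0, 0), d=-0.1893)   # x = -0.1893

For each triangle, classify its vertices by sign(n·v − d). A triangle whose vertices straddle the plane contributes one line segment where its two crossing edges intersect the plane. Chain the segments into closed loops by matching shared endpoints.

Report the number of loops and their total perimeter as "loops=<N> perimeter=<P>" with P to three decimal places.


loops=1 perimeter=7.241

Straddling triangles (10 of 14):
  (v3,v0,v4) [++-] → (-0.1893, 0.829228, 0)–(-0.1893, 0.911859, 0)  len=0.0826
  (v3,v4,v2) [+-+] → (-0.1893, 0.911859, 0)–(-0.1893, 0.829228, 0.304398)  len=0.3154
  (v4,v0,v5) [-+-] → (-0.1893, 0.829228, 0)–(-0.1893, 0.0911742, 0)  len=0.7381
  (v4,v5,v2) [--+] → (-0.1893, 0.0911742, 2.48473)–(-0.1893, 0.829228, 0.304398)  len=2.3019
  (v5,v0,v6) [-+-] → (-0.1893, 0.0911742, 0)–(-0.1893, -0.0911742, 0)  len=0.1823
  (v5,v6,v2) [--+] → (-0.1893, -0.0911742, 2.48473)–(-0.1893, 0.0911742, 2.48473)  len=0.1823
  (v6,v0,v7) [-+-] → (-0.1893, -0.0911742, 0)–(-0.1893, -0.829228, 0)  len=0.7381
  (v6,v7,v2) [--+] → (-0.1893, -0.829228, 0.304398)–(-0.1893, -0.0911742, 2.48473)  len=2.3019
  (v7,v0,v8) [-++] → (-0.1893, -0.829228, 0)–(-0.1893, -0.911859, 0)  len=0.0826
  (v7,v8,v2) [-++] → (-0.1893, -0.911859, 0)–(-0.1893, -0.829228, 0.304398)  len=0.3154

Chained into 1 loop(s):
  loop 1: 10 segments, perimeter = 7.2406
Total perimeter = 7.241


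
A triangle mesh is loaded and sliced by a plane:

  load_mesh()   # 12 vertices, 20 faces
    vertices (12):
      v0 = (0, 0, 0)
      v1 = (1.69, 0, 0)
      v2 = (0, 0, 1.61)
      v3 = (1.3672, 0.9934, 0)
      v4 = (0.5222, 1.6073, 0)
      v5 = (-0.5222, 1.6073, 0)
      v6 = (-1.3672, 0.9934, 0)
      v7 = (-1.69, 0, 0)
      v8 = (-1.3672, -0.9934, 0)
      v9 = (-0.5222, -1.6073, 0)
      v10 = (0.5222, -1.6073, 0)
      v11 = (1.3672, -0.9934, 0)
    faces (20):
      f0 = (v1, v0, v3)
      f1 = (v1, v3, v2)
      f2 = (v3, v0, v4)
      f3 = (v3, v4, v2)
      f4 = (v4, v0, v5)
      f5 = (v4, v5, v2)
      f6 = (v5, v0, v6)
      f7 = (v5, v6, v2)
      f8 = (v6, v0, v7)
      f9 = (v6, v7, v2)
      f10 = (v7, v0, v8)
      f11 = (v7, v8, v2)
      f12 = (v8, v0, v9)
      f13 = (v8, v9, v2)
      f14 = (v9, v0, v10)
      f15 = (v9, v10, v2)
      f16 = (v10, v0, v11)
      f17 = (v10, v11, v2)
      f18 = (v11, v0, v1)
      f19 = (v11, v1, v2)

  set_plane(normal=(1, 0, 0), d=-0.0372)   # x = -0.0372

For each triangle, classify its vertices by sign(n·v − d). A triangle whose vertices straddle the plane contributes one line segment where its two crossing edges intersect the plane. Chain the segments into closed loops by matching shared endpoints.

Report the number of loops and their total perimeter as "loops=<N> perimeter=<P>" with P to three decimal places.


Straddling triangles (12 of 20):
  (v4,v0,v5) [++-] → (-0.0372, 0.114499, 0)–(-0.0372, 1.6073, 0)  len=1.4928
  (v4,v5,v2) [+-+] → (-0.0372, 1.6073, 0)–(-0.0372, 0.114499, 1.49531)  len=2.1129
  (v5,v0,v6) [-+-] → (-0.0372, 0.114499, 0)–(-0.0372, 0.0270293, 0)  len=0.0875
  (v5,v6,v2) [--+] → (-0.0372, 0.0270293, 1.56619)–(-0.0372, 0.114499, 1.49531)  len=0.1126
  (v6,v0,v7) [-+-] → (-0.0372, 0.0270293, 0)–(-0.0372, 0, 0)  len=0.0270
  (v6,v7,v2) [--+] → (-0.0372, 0, 1.57456)–(-0.0372, 0.0270293, 1.56619)  len=0.0283
  (v7,v0,v8) [-+-] → (-0.0372, 0, 0)–(-0.0372, -0.0270293, 0)  len=0.0270
  (v7,v8,v2) [--+] → (-0.0372, -0.0270293, 1.56619)–(-0.0372, 0, 1.57456)  len=0.0283
  (v8,v0,v9) [-+-] → (-0.0372, -0.0270293, 0)–(-0.0372, -0.114499, 0)  len=0.0875
  (v8,v9,v2) [--+] → (-0.0372, -0.114499, 1.49531)–(-0.0372, -0.0270293, 1.56619)  len=0.1126
  (v9,v0,v10) [-++] → (-0.0372, -0.114499, 0)–(-0.0372, -1.6073, 0)  len=1.4928
  (v9,v10,v2) [-++] → (-0.0372, -1.6073, 0)–(-0.0372, -0.114499, 1.49531)  len=2.1129

Chained into 1 loop(s):
  loop 1: 12 segments, perimeter = 7.7222
Total perimeter = 7.722

loops=1 perimeter=7.722


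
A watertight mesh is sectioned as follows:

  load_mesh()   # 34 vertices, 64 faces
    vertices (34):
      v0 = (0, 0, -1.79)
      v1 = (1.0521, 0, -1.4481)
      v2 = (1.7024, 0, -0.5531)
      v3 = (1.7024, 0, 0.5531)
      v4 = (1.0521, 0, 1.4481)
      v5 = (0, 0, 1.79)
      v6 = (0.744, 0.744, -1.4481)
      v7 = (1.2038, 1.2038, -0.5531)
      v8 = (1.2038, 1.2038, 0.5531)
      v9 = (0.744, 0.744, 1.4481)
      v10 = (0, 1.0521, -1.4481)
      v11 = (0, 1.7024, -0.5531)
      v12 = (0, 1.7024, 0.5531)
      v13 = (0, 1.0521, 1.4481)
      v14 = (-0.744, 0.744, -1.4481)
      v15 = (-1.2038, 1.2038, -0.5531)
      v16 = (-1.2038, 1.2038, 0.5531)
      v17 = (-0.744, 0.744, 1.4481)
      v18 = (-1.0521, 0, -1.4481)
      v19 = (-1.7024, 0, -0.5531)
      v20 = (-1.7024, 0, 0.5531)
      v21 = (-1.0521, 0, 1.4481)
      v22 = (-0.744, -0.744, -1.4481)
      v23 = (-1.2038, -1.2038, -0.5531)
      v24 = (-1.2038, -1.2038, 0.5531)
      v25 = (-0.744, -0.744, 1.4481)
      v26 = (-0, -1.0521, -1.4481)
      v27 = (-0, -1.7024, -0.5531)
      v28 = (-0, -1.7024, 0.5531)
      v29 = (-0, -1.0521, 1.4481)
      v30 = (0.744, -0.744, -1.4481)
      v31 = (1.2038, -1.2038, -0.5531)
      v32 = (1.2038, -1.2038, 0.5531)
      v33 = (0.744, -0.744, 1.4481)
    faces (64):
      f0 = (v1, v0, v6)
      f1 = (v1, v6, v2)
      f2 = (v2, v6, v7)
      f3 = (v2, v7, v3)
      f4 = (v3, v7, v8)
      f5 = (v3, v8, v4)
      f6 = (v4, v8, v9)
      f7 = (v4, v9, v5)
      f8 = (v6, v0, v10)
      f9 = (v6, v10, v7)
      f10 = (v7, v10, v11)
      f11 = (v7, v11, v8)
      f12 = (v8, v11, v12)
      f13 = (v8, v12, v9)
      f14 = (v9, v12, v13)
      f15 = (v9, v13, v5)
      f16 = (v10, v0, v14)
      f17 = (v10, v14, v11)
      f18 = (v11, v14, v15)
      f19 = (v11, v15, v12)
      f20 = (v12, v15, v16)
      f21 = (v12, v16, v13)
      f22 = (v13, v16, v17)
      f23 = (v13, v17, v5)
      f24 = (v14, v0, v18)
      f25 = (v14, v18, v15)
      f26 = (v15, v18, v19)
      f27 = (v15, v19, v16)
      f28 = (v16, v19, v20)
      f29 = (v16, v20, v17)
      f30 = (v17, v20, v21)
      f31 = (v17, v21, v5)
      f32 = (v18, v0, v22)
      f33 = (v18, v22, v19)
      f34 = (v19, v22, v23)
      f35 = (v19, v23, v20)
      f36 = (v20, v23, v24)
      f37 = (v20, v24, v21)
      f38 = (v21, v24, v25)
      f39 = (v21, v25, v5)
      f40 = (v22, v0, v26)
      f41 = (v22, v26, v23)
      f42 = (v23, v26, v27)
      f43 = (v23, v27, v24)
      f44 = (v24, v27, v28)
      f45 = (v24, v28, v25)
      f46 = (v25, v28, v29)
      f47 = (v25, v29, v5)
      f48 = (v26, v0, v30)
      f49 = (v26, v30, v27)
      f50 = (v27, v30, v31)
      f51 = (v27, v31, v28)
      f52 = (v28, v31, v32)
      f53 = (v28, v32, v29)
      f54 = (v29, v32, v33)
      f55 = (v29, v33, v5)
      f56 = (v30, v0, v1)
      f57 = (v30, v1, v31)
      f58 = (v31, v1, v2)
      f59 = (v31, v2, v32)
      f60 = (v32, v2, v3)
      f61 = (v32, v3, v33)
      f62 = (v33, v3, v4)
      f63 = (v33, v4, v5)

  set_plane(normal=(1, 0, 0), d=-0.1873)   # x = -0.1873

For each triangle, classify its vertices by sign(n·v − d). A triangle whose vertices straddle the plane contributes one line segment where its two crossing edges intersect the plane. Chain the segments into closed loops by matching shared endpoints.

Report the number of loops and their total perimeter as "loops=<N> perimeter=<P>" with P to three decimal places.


Straddling triangles (20 of 64):
  (v10,v0,v14) [++-] → (-0.1873, 0.1873, -1.70393)–(-0.1873, 0.974537, -1.4481)  len=0.8278
  (v10,v14,v11) [+-+] → (-0.1873, 0.974537, -1.4481)–(-0.1873, 1.46113, -0.778414)  len=0.8278
  (v11,v14,v15) [+--] → (-0.1873, 1.46113, -0.778414)–(-0.1873, 1.62482, -0.5531)  len=0.2785
  (v11,v15,v12) [+-+] → (-0.1873, 1.62482, -0.5531)–(-0.1873, 1.62482, 0.380986)  len=0.9341
  (v12,v15,v16) [+--] → (-0.1873, 1.62482, 0.380986)–(-0.1873, 1.62482, 0.5531)  len=0.1721
  (v12,v16,v13) [+-+] → (-0.1873, 1.62482, 0.5531)–(-0.1873, 1.0757, 1.30885)  len=0.9342
  (v13,v16,v17) [+--] → (-0.1873, 1.0757, 1.30885)–(-0.1873, 0.974537, 1.4481)  len=0.1721
  (v13,v17,v5) [+-+] → (-0.1873, 0.974537, 1.4481)–(-0.1873, 0.1873, 1.70393)  len=0.8278
  (v14,v0,v18) [-+-] → (-0.1873, 0.1873, -1.70393)–(-0.1873, 0, -1.72913)  len=0.1890
  (v17,v21,v5) [--+] → (-0.1873, 0, 1.72913)–(-0.1873, 0.1873, 1.70393)  len=0.1890
  (v18,v0,v22) [-+-] → (-0.1873, 0, -1.72913)–(-0.1873, -0.1873, -1.70393)  len=0.1890
  (v21,v25,v5) [--+] → (-0.1873, -0.1873, 1.70393)–(-0.1873, 0, 1.72913)  len=0.1890
  (v22,v0,v26) [-++] → (-0.1873, -0.1873, -1.70393)–(-0.1873, -0.974537, -1.4481)  len=0.8278
  (v22,v26,v23) [-+-] → (-0.1873, -0.974537, -1.4481)–(-0.1873, -1.0757, -1.30885)  len=0.1721
  (v23,v26,v27) [-++] → (-0.1873, -1.0757, -1.30885)–(-0.1873, -1.62482, -0.5531)  len=0.9342
  (v23,v27,v24) [-+-] → (-0.1873, -1.62482, -0.5531)–(-0.1873, -1.62482, -0.380986)  len=0.1721
  (v24,v27,v28) [-++] → (-0.1873, -1.62482, -0.380986)–(-0.1873, -1.62482, 0.5531)  len=0.9341
  (v24,v28,v25) [-+-] → (-0.1873, -1.62482, 0.5531)–(-0.1873, -1.46113, 0.778414)  len=0.2785
  (v25,v28,v29) [-++] → (-0.1873, -1.46113, 0.778414)–(-0.1873, -0.974537, 1.4481)  len=0.8278
  (v25,v29,v5) [-++] → (-0.1873, -0.974537, 1.4481)–(-0.1873, -0.1873, 1.70393)  len=0.8278

Chained into 1 loop(s):
  loop 1: 20 segments, perimeter = 10.7046
Total perimeter = 10.705

loops=1 perimeter=10.705
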